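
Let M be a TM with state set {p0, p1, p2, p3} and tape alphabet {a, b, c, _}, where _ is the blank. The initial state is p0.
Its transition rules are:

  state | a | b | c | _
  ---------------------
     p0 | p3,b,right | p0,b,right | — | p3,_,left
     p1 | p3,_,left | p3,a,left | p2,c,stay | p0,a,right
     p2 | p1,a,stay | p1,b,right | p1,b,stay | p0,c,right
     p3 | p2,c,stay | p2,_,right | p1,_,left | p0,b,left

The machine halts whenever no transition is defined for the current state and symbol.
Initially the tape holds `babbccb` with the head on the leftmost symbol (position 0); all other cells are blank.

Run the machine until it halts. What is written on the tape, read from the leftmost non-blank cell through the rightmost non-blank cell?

state=p0 head=0 tape=[b]abbccb   (p0,b)→(p0,b,right)
state=p0 head=1 tape=b[a]bbccb   (p0,a)→(p3,b,right)
state=p3 head=2 tape=bb[b]bccb   (p3,b)→(p2,_,right)
state=p2 head=3 tape=bb_[b]ccb   (p2,b)→(p1,b,right)
state=p1 head=4 tape=bb_b[c]cb   (p1,c)→(p2,c,stay)
state=p2 head=4 tape=bb_b[c]cb   (p2,c)→(p1,b,stay)
state=p1 head=4 tape=bb_b[b]cb   (p1,b)→(p3,a,left)
state=p3 head=3 tape=bb_[b]acb   (p3,b)→(p2,_,right)
state=p2 head=4 tape=bb__[a]cb   (p2,a)→(p1,a,stay)
state=p1 head=4 tape=bb__[a]cb   (p1,a)→(p3,_,left)
state=p3 head=3 tape=bb_[_]_cb   (p3,_)→(p0,b,left)
state=p0 head=2 tape=bb[_]b_cb   (p0,_)→(p3,_,left)
state=p3 head=1 tape=b[b]_b_cb   (p3,b)→(p2,_,right)
state=p2 head=2 tape=b_[_]b_cb   (p2,_)→(p0,c,right)
state=p0 head=3 tape=b_c[b]_cb   (p0,b)→(p0,b,right)
state=p0 head=4 tape=b_cb[_]cb   (p0,_)→(p3,_,left)
state=p3 head=3 tape=b_c[b]_cb   (p3,b)→(p2,_,right)
state=p2 head=4 tape=b_c_[_]cb   (p2,_)→(p0,c,right)
state=p0 head=5 tape=b_c_c[c]b
The non-blank tape span at halt is b_c_ccb.

b_c_ccb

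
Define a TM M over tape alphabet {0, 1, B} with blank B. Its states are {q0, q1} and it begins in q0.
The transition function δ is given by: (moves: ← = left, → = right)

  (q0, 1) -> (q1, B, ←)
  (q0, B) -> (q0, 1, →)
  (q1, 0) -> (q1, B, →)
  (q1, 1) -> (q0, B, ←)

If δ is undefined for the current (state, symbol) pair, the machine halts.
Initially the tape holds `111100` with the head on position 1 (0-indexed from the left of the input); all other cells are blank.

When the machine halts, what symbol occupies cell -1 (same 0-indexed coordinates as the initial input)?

1

q0 | BBB1[1]1100   read 1 → write B, move ←, go to q1
q1 | BBB[1]B1100   read 1 → write B, move ←, go to q0
q0 | BB[B]BB1100   read B → write 1, move →, go to q0
q0 | BB1[B]B1100   read B → write 1, move →, go to q0
q0 | BB11[B]1100   read B → write 1, move →, go to q0
q0 | BB111[1]100   read 1 → write B, move ←, go to q1
q1 | BB11[1]B100   read 1 → write B, move ←, go to q0
q0 | BB1[1]BB100   read 1 → write B, move ←, go to q1
q1 | BB[1]BBB100   read 1 → write B, move ←, go to q0
q0 | B[B]BBBB100   read B → write 1, move →, go to q0
q0 | B1[B]BBB100   read B → write 1, move →, go to q0
q0 | B11[B]BB100   read B → write 1, move →, go to q0
q0 | B111[B]B100   read B → write 1, move →, go to q0
q0 | B1111[B]100   read B → write 1, move →, go to q0
q0 | B11111[1]00   read 1 → write B, move ←, go to q1
q1 | B1111[1]B00   read 1 → write B, move ←, go to q0
q0 | B111[1]BB00   read 1 → write B, move ←, go to q1
q1 | B11[1]BBB00   read 1 → write B, move ←, go to q0
q0 | B1[1]BBBB00   read 1 → write B, move ←, go to q1
q1 | B[1]BBBBB00   read 1 → write B, move ←, go to q0
q0 | [B]BBBBBB00   read B → write 1, move →, go to q0
q0 | 1[B]BBBBB00   read B → write 1, move →, go to q0
q0 | 11[B]BBBB00   read B → write 1, move →, go to q0
q0 | 111[B]BBB00   read B → write 1, move →, go to q0
q0 | 1111[B]BB00   read B → write 1, move →, go to q0
q0 | 11111[B]B00   read B → write 1, move →, go to q0
q0 | 111111[B]00   read B → write 1, move →, go to q0
q0 | 1111111[0]0
Cell -1 holds 1 when M halts.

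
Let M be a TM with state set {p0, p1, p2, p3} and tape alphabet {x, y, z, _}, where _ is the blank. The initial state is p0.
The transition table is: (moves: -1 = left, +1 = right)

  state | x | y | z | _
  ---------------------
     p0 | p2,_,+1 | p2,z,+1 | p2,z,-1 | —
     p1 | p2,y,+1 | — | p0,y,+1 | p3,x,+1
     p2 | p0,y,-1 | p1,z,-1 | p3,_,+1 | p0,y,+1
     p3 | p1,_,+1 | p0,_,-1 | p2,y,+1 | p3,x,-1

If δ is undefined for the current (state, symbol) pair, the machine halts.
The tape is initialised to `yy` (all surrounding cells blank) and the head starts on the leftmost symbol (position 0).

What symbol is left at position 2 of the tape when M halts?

state=p0 head=0 tape=_[y]y_   (p0,y)→(p2,z,+1)
state=p2 head=1 tape=_z[y]_   (p2,y)→(p1,z,-1)
state=p1 head=0 tape=_[z]z_   (p1,z)→(p0,y,+1)
state=p0 head=1 tape=_y[z]_   (p0,z)→(p2,z,-1)
state=p2 head=0 tape=_[y]z_   (p2,y)→(p1,z,-1)
state=p1 head=-1 tape=[_]zz_   (p1,_)→(p3,x,+1)
state=p3 head=0 tape=x[z]z_   (p3,z)→(p2,y,+1)
state=p2 head=1 tape=xy[z]_   (p2,z)→(p3,_,+1)
state=p3 head=2 tape=xy_[_]   (p3,_)→(p3,x,-1)
state=p3 head=1 tape=xy[_]x   (p3,_)→(p3,x,-1)
state=p3 head=0 tape=x[y]xx   (p3,y)→(p0,_,-1)
state=p0 head=-1 tape=[x]_xx   (p0,x)→(p2,_,+1)
state=p2 head=0 tape=_[_]xx   (p2,_)→(p0,y,+1)
state=p0 head=1 tape=_y[x]x   (p0,x)→(p2,_,+1)
state=p2 head=2 tape=_y_[x]   (p2,x)→(p0,y,-1)
state=p0 head=1 tape=_y[_]y
Cell 2 holds y when M halts.

y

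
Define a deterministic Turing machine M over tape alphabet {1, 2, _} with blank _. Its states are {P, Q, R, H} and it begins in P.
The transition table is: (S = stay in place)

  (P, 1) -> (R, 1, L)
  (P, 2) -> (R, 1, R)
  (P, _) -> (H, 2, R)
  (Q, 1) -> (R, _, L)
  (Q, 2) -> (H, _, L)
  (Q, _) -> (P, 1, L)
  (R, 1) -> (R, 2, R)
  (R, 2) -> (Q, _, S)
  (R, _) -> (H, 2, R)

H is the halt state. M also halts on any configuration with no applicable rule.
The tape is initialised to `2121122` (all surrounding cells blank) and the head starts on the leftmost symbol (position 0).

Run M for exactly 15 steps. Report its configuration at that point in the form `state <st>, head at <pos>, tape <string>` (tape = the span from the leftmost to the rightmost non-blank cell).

state R, head at 6, tape 1122111

P | [2]121122   read 2 → write 1, move R, go to R
R | 1[1]21122   read 1 → write 2, move R, go to R
R | 12[2]1122   read 2 → write _, move S, go to Q
Q | 12[_]1122   read _ → write 1, move L, go to P
P | 1[2]11122   read 2 → write 1, move R, go to R
R | 11[1]1122   read 1 → write 2, move R, go to R
R | 112[1]122   read 1 → write 2, move R, go to R
R | 1122[1]22   read 1 → write 2, move R, go to R
R | 11222[2]2   read 2 → write _, move S, go to Q
Q | 11222[_]2   read _ → write 1, move L, go to P
P | 1122[2]12   read 2 → write 1, move R, go to R
R | 11221[1]2   read 1 → write 2, move R, go to R
R | 112212[2]   read 2 → write _, move S, go to Q
Q | 112212[_]   read _ → write 1, move L, go to P
P | 11221[2]1   read 2 → write 1, move R, go to R
R | 112211[1]
After 15 steps: state R, head at 6, tape 1122111.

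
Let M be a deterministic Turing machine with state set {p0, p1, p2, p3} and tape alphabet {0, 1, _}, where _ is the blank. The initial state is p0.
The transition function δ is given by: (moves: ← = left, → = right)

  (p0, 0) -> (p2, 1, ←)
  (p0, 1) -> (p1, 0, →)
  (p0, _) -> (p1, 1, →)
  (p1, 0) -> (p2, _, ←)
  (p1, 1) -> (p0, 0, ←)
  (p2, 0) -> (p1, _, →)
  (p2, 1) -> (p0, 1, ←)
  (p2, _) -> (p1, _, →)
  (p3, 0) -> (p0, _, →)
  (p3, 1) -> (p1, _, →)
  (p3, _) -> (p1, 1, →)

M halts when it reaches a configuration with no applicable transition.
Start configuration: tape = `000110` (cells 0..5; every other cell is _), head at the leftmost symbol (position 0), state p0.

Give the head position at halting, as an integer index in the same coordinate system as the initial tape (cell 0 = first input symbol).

state=p0 head=0 tape=__[0]00110   (p0,0)→(p2,1,←)
state=p2 head=-1 tape=_[_]100110   (p2,_)→(p1,_,→)
state=p1 head=0 tape=__[1]00110   (p1,1)→(p0,0,←)
state=p0 head=-1 tape=_[_]000110   (p0,_)→(p1,1,→)
state=p1 head=0 tape=_1[0]00110   (p1,0)→(p2,_,←)
state=p2 head=-1 tape=_[1]_00110   (p2,1)→(p0,1,←)
state=p0 head=-2 tape=[_]1_00110   (p0,_)→(p1,1,→)
state=p1 head=-1 tape=1[1]_00110   (p1,1)→(p0,0,←)
state=p0 head=-2 tape=[1]0_00110   (p0,1)→(p1,0,→)
state=p1 head=-1 tape=0[0]_00110   (p1,0)→(p2,_,←)
state=p2 head=-2 tape=[0]__00110   (p2,0)→(p1,_,→)
state=p1 head=-1 tape=_[_]_00110
At halt the head is at cell -1.

-1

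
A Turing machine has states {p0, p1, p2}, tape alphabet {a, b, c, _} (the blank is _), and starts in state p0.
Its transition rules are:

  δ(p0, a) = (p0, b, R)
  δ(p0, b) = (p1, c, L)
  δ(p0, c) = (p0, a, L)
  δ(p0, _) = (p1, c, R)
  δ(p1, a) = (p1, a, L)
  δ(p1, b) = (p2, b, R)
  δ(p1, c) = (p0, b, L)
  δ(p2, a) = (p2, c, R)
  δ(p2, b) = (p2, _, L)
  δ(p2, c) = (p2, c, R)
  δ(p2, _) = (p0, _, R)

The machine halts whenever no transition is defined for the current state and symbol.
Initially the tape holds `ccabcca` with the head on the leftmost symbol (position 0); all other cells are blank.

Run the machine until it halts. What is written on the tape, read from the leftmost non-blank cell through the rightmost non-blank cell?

cbcccc_caa

state=p0 head=0 tape=___[c]cabcca   (p0,c)→(p0,a,L)
state=p0 head=-1 tape=__[_]acabcca   (p0,_)→(p1,c,R)
state=p1 head=0 tape=__c[a]cabcca   (p1,a)→(p1,a,L)
state=p1 head=-1 tape=__[c]acabcca   (p1,c)→(p0,b,L)
state=p0 head=-2 tape=_[_]bacabcca   (p0,_)→(p1,c,R)
state=p1 head=-1 tape=_c[b]acabcca   (p1,b)→(p2,b,R)
state=p2 head=0 tape=_cb[a]cabcca   (p2,a)→(p2,c,R)
state=p2 head=1 tape=_cbc[c]abcca   (p2,c)→(p2,c,R)
state=p2 head=2 tape=_cbcc[a]bcca   (p2,a)→(p2,c,R)
state=p2 head=3 tape=_cbccc[b]cca   (p2,b)→(p2,_,L)
state=p2 head=2 tape=_cbcc[c]_cca   (p2,c)→(p2,c,R)
state=p2 head=3 tape=_cbccc[_]cca   (p2,_)→(p0,_,R)
state=p0 head=4 tape=_cbccc_[c]ca   (p0,c)→(p0,a,L)
state=p0 head=3 tape=_cbccc[_]aca   (p0,_)→(p1,c,R)
state=p1 head=4 tape=_cbcccc[a]ca   (p1,a)→(p1,a,L)
state=p1 head=3 tape=_cbccc[c]aca   (p1,c)→(p0,b,L)
state=p0 head=2 tape=_cbcc[c]baca   (p0,c)→(p0,a,L)
state=p0 head=1 tape=_cbc[c]abaca   (p0,c)→(p0,a,L)
state=p0 head=0 tape=_cb[c]aabaca   (p0,c)→(p0,a,L)
state=p0 head=-1 tape=_c[b]aaabaca   (p0,b)→(p1,c,L)
state=p1 head=-2 tape=_[c]caaabaca   (p1,c)→(p0,b,L)
state=p0 head=-3 tape=[_]bcaaabaca   (p0,_)→(p1,c,R)
state=p1 head=-2 tape=c[b]caaabaca   (p1,b)→(p2,b,R)
state=p2 head=-1 tape=cb[c]aaabaca   (p2,c)→(p2,c,R)
state=p2 head=0 tape=cbc[a]aabaca   (p2,a)→(p2,c,R)
state=p2 head=1 tape=cbcc[a]abaca   (p2,a)→(p2,c,R)
state=p2 head=2 tape=cbccc[a]baca   (p2,a)→(p2,c,R)
state=p2 head=3 tape=cbcccc[b]aca   (p2,b)→(p2,_,L)
state=p2 head=2 tape=cbccc[c]_aca   (p2,c)→(p2,c,R)
state=p2 head=3 tape=cbcccc[_]aca   (p2,_)→(p0,_,R)
state=p0 head=4 tape=cbcccc_[a]ca   (p0,a)→(p0,b,R)
state=p0 head=5 tape=cbcccc_b[c]a   (p0,c)→(p0,a,L)
state=p0 head=4 tape=cbcccc_[b]aa   (p0,b)→(p1,c,L)
state=p1 head=3 tape=cbcccc[_]caa
The non-blank tape span at halt is cbcccc_caa.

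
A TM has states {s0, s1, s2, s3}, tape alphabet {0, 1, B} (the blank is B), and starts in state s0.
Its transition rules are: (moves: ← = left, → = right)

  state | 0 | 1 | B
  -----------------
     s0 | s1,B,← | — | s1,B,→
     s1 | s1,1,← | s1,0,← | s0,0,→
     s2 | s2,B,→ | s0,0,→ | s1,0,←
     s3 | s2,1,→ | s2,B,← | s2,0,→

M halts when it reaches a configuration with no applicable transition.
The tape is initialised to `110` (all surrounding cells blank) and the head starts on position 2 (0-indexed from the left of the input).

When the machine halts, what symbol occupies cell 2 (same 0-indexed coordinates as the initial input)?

state=s0 head=2 tape=BB11[0]   (s0,0)→(s1,B,←)
state=s1 head=1 tape=BB1[1]B   (s1,1)→(s1,0,←)
state=s1 head=0 tape=BB[1]0B   (s1,1)→(s1,0,←)
state=s1 head=-1 tape=B[B]00B   (s1,B)→(s0,0,→)
state=s0 head=0 tape=B0[0]0B   (s0,0)→(s1,B,←)
state=s1 head=-1 tape=B[0]B0B   (s1,0)→(s1,1,←)
state=s1 head=-2 tape=[B]1B0B   (s1,B)→(s0,0,→)
state=s0 head=-1 tape=0[1]B0B
Cell 2 holds B when M halts.

B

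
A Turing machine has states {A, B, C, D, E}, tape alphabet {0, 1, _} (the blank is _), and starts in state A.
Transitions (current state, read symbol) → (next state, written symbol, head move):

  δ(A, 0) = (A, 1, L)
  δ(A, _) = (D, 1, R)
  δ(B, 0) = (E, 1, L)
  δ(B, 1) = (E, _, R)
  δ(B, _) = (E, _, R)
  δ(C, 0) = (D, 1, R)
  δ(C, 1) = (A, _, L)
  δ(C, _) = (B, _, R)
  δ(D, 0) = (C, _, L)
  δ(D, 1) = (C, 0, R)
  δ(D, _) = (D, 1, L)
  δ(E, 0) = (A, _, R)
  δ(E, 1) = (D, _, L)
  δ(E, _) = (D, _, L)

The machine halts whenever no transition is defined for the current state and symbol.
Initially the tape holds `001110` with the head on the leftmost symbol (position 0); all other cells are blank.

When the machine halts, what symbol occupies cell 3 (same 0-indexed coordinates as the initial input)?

A | _[0]01110   read 0 → write 1, move L, go to A
A | [_]101110   read _ → write 1, move R, go to D
D | 1[1]01110   read 1 → write 0, move R, go to C
C | 10[0]1110   read 0 → write 1, move R, go to D
D | 101[1]110   read 1 → write 0, move R, go to C
C | 1010[1]10   read 1 → write _, move L, go to A
A | 101[0]_10   read 0 → write 1, move L, go to A
A | 10[1]1_10
Cell 3 holds _ when M halts.

_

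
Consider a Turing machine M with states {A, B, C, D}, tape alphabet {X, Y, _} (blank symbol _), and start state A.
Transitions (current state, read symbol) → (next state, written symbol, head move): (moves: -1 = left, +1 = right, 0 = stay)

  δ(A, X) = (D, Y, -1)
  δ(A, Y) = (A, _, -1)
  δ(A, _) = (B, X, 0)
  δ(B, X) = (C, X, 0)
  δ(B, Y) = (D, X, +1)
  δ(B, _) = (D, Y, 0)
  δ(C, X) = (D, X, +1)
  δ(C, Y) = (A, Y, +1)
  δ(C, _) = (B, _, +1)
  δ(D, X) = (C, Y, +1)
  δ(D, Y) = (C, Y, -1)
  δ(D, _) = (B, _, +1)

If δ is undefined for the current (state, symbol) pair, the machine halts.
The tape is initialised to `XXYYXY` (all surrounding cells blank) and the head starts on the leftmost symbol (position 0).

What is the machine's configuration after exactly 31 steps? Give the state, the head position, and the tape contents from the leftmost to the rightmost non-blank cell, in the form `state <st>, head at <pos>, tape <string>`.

A | _[X]XYYXY   read X → write Y, move -1, go to D
D | [_]YXYYXY   read _ → write _, move +1, go to B
B | _[Y]XYYXY   read Y → write X, move +1, go to D
D | _X[X]YYXY   read X → write Y, move +1, go to C
C | _XY[Y]YXY   read Y → write Y, move +1, go to A
A | _XYY[Y]XY   read Y → write _, move -1, go to A
A | _XY[Y]_XY   read Y → write _, move -1, go to A
A | _X[Y]__XY   read Y → write _, move -1, go to A
A | _[X]___XY   read X → write Y, move -1, go to D
D | [_]Y___XY   read _ → write _, move +1, go to B
B | _[Y]___XY   read Y → write X, move +1, go to D
D | _X[_]__XY   read _ → write _, move +1, go to B
B | _X_[_]_XY   read _ → write Y, move 0, go to D
D | _X_[Y]_XY   read Y → write Y, move -1, go to C
C | _X[_]Y_XY   read _ → write _, move +1, go to B
B | _X_[Y]_XY   read Y → write X, move +1, go to D
D | _X_X[_]XY   read _ → write _, move +1, go to B
B | _X_X_[X]Y   read X → write X, move 0, go to C
C | _X_X_[X]Y   read X → write X, move +1, go to D
D | _X_X_X[Y]   read Y → write Y, move -1, go to C
C | _X_X_[X]Y   read X → write X, move +1, go to D
D | _X_X_X[Y]   read Y → write Y, move -1, go to C
C | _X_X_[X]Y   read X → write X, move +1, go to D
D | _X_X_X[Y]   read Y → write Y, move -1, go to C
C | _X_X_[X]Y   read X → write X, move +1, go to D
D | _X_X_X[Y]   read Y → write Y, move -1, go to C
C | _X_X_[X]Y   read X → write X, move +1, go to D
D | _X_X_X[Y]   read Y → write Y, move -1, go to C
C | _X_X_[X]Y   read X → write X, move +1, go to D
D | _X_X_X[Y]   read Y → write Y, move -1, go to C
C | _X_X_[X]Y   read X → write X, move +1, go to D
D | _X_X_X[Y]
After 31 steps: state D, head at 5, tape X_X_XY.

state D, head at 5, tape X_X_XY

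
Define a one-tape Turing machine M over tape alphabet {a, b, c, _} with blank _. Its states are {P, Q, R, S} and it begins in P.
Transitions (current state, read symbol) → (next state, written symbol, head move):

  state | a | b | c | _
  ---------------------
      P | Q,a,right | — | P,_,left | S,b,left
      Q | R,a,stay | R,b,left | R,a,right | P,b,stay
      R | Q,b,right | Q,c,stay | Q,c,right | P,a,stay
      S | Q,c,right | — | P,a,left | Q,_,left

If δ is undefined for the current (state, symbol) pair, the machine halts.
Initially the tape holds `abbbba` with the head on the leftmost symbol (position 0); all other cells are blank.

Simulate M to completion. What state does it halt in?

state=P head=0 tape=[a]bbbba_   (P,a)→(Q,a,right)
state=Q head=1 tape=a[b]bbba_   (Q,b)→(R,b,left)
state=R head=0 tape=[a]bbbba_   (R,a)→(Q,b,right)
state=Q head=1 tape=b[b]bbba_   (Q,b)→(R,b,left)
state=R head=0 tape=[b]bbbba_   (R,b)→(Q,c,stay)
state=Q head=0 tape=[c]bbbba_   (Q,c)→(R,a,right)
state=R head=1 tape=a[b]bbba_   (R,b)→(Q,c,stay)
state=Q head=1 tape=a[c]bbba_   (Q,c)→(R,a,right)
state=R head=2 tape=aa[b]bba_   (R,b)→(Q,c,stay)
state=Q head=2 tape=aa[c]bba_   (Q,c)→(R,a,right)
state=R head=3 tape=aaa[b]ba_   (R,b)→(Q,c,stay)
state=Q head=3 tape=aaa[c]ba_   (Q,c)→(R,a,right)
state=R head=4 tape=aaaa[b]a_   (R,b)→(Q,c,stay)
state=Q head=4 tape=aaaa[c]a_   (Q,c)→(R,a,right)
state=R head=5 tape=aaaaa[a]_   (R,a)→(Q,b,right)
state=Q head=6 tape=aaaaab[_]   (Q,_)→(P,b,stay)
state=P head=6 tape=aaaaab[b]
No transition is defined for (P, b); M halts in state P.

P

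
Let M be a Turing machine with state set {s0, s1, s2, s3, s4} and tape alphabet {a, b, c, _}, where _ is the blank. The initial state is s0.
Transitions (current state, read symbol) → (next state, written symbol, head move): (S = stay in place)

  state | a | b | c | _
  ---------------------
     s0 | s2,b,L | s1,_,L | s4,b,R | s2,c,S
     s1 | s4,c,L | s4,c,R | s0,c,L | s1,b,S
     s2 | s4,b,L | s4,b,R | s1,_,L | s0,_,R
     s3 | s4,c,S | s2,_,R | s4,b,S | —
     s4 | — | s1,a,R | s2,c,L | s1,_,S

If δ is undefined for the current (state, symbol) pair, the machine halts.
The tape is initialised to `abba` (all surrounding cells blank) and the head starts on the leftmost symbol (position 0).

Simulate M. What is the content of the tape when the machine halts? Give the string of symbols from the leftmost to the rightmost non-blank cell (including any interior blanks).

ccaca

state=s0 head=0 tape=_[a]bba   (s0,a)→(s2,b,L)
state=s2 head=-1 tape=[_]bbba   (s2,_)→(s0,_,R)
state=s0 head=0 tape=_[b]bba   (s0,b)→(s1,_,L)
state=s1 head=-1 tape=[_]_bba   (s1,_)→(s1,b,S)
state=s1 head=-1 tape=[b]_bba   (s1,b)→(s4,c,R)
state=s4 head=0 tape=c[_]bba   (s4,_)→(s1,_,S)
state=s1 head=0 tape=c[_]bba   (s1,_)→(s1,b,S)
state=s1 head=0 tape=c[b]bba   (s1,b)→(s4,c,R)
state=s4 head=1 tape=cc[b]ba   (s4,b)→(s1,a,R)
state=s1 head=2 tape=cca[b]a   (s1,b)→(s4,c,R)
state=s4 head=3 tape=ccac[a]
The non-blank tape span at halt is ccaca.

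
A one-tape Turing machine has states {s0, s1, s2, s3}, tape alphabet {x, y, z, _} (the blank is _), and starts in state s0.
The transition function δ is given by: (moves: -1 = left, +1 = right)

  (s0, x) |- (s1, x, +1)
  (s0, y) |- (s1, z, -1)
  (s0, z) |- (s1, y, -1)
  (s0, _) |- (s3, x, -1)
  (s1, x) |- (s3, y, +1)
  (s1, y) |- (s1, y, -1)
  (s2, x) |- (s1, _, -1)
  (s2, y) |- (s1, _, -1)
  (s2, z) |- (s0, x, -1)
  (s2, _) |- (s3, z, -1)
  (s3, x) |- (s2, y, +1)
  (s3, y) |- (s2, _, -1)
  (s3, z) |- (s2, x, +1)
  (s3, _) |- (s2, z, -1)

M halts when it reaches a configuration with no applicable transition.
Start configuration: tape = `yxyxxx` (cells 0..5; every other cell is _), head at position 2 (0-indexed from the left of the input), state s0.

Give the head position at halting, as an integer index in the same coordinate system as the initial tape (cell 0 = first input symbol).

state=s0 head=2 tape=_yx[y]xxx   (s0,y)→(s1,z,-1)
state=s1 head=1 tape=_y[x]zxxx   (s1,x)→(s3,y,+1)
state=s3 head=2 tape=_yy[z]xxx   (s3,z)→(s2,x,+1)
state=s2 head=3 tape=_yyx[x]xx   (s2,x)→(s1,_,-1)
state=s1 head=2 tape=_yy[x]_xx   (s1,x)→(s3,y,+1)
state=s3 head=3 tape=_yyy[_]xx   (s3,_)→(s2,z,-1)
state=s2 head=2 tape=_yy[y]zxx   (s2,y)→(s1,_,-1)
state=s1 head=1 tape=_y[y]_zxx   (s1,y)→(s1,y,-1)
state=s1 head=0 tape=_[y]y_zxx   (s1,y)→(s1,y,-1)
state=s1 head=-1 tape=[_]yy_zxx
At halt the head is at cell -1.

-1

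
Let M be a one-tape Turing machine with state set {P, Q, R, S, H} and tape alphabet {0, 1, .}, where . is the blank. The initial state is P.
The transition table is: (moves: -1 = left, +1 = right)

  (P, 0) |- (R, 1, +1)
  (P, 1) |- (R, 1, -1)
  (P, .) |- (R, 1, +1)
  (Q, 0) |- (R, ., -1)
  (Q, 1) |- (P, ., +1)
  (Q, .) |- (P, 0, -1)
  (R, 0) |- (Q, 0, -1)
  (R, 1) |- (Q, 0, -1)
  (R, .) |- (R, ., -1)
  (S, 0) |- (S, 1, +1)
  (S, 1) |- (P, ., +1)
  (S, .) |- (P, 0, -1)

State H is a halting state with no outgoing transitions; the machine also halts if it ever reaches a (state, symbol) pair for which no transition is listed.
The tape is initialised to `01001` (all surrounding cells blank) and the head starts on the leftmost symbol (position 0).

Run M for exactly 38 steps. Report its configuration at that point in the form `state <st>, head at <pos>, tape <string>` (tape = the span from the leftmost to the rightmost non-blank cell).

P | [0]1001.   read 0 → write 1, move +1, go to R
R | 1[1]001.   read 1 → write 0, move -1, go to Q
Q | [1]0001.   read 1 → write ., move +1, go to P
P | .[0]001.   read 0 → write 1, move +1, go to R
R | .1[0]01.   read 0 → write 0, move -1, go to Q
Q | .[1]001.   read 1 → write ., move +1, go to P
P | ..[0]01.   read 0 → write 1, move +1, go to R
R | ..1[0]1.   read 0 → write 0, move -1, go to Q
Q | ..[1]01.   read 1 → write ., move +1, go to P
P | ...[0]1.   read 0 → write 1, move +1, go to R
R | ...1[1].   read 1 → write 0, move -1, go to Q
Q | ...[1]0.   read 1 → write ., move +1, go to P
P | ....[0].   read 0 → write 1, move +1, go to R
R | ....1[.]   read . → write ., move -1, go to R
R | ....[1].   read 1 → write 0, move -1, go to Q
Q | ...[.]0.   read . → write 0, move -1, go to P
P | ..[.]00.   read . → write 1, move +1, go to R
R | ..1[0]0.   read 0 → write 0, move -1, go to Q
Q | ..[1]00.   read 1 → write ., move +1, go to P
P | ...[0]0.   read 0 → write 1, move +1, go to R
R | ...1[0].   read 0 → write 0, move -1, go to Q
Q | ...[1]0.   read 1 → write ., move +1, go to P
P | ....[0].   read 0 → write 1, move +1, go to R
R | ....1[.]   read . → write ., move -1, go to R
R | ....[1].   read 1 → write 0, move -1, go to Q
Q | ...[.]0.   read . → write 0, move -1, go to P
P | ..[.]00.   read . → write 1, move +1, go to R
R | ..1[0]0.   read 0 → write 0, move -1, go to Q
Q | ..[1]00.   read 1 → write ., move +1, go to P
P | ...[0]0.   read 0 → write 1, move +1, go to R
R | ...1[0].   read 0 → write 0, move -1, go to Q
Q | ...[1]0.   read 1 → write ., move +1, go to P
P | ....[0].   read 0 → write 1, move +1, go to R
R | ....1[.]   read . → write ., move -1, go to R
R | ....[1].   read 1 → write 0, move -1, go to Q
Q | ...[.]0.   read . → write 0, move -1, go to P
P | ..[.]00.   read . → write 1, move +1, go to R
R | ..1[0]0.   read 0 → write 0, move -1, go to Q
Q | ..[1]00.
After 38 steps: state Q, head at 2, tape 100.

state Q, head at 2, tape 100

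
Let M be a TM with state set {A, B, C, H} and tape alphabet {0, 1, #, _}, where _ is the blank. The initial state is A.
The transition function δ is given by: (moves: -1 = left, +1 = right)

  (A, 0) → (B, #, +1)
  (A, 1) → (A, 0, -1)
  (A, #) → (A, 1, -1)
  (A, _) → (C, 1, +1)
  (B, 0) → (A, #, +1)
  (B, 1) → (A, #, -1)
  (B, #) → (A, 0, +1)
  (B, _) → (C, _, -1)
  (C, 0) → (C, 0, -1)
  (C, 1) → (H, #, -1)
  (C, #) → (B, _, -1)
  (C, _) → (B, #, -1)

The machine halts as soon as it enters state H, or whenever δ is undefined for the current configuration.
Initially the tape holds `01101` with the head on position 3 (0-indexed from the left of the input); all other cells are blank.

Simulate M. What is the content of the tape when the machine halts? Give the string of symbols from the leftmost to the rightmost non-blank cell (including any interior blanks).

A | _011[0]1   read 0 → write #, move +1, go to B
B | _011#[1]   read 1 → write #, move -1, go to A
A | _011[#]#   read # → write 1, move -1, go to A
A | _01[1]1#   read 1 → write 0, move -1, go to A
A | _0[1]01#   read 1 → write 0, move -1, go to A
A | _[0]001#   read 0 → write #, move +1, go to B
B | _#[0]01#   read 0 → write #, move +1, go to A
A | _##[0]1#   read 0 → write #, move +1, go to B
B | _###[1]#   read 1 → write #, move -1, go to A
A | _##[#]##   read # → write 1, move -1, go to A
A | _#[#]1##   read # → write 1, move -1, go to A
A | _[#]11##   read # → write 1, move -1, go to A
A | [_]111##   read _ → write 1, move +1, go to C
C | 1[1]11##   read 1 → write #, move -1, go to H
H | [1]#11##
The non-blank tape span at halt is 1#11##.

1#11##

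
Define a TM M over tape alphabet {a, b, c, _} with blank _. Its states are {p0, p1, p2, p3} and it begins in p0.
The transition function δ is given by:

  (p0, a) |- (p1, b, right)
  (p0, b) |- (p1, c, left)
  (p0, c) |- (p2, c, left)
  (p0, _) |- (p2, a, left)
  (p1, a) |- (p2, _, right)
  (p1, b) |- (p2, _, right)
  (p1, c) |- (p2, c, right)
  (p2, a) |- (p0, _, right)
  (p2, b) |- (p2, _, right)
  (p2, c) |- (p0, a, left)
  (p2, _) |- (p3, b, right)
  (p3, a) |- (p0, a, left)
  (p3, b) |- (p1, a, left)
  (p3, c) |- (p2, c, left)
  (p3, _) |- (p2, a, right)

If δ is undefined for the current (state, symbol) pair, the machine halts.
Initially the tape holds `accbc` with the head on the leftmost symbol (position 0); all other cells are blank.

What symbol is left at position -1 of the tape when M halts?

c

state=p0 head=0 tape=__[a]ccbc   (p0,a)→(p1,b,right)
state=p1 head=1 tape=__b[c]cbc   (p1,c)→(p2,c,right)
state=p2 head=2 tape=__bc[c]bc   (p2,c)→(p0,a,left)
state=p0 head=1 tape=__b[c]abc   (p0,c)→(p2,c,left)
state=p2 head=0 tape=__[b]cabc   (p2,b)→(p2,_,right)
state=p2 head=1 tape=___[c]abc   (p2,c)→(p0,a,left)
state=p0 head=0 tape=__[_]aabc   (p0,_)→(p2,a,left)
state=p2 head=-1 tape=_[_]aaabc   (p2,_)→(p3,b,right)
state=p3 head=0 tape=_b[a]aabc   (p3,a)→(p0,a,left)
state=p0 head=-1 tape=_[b]aaabc   (p0,b)→(p1,c,left)
state=p1 head=-2 tape=[_]caaabc
Cell -1 holds c when M halts.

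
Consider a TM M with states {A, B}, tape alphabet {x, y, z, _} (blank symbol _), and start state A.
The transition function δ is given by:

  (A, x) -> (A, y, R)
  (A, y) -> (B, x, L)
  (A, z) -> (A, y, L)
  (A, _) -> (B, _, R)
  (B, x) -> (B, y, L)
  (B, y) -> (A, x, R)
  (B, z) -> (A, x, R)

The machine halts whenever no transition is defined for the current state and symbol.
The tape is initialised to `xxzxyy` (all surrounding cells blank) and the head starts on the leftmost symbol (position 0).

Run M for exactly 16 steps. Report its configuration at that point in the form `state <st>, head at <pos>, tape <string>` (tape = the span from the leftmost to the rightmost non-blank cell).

state A, head at 6, tape xxyxxy

A | [x]xzxyy_   read x → write y, move R, go to A
A | y[x]zxyy_   read x → write y, move R, go to A
A | yy[z]xyy_   read z → write y, move L, go to A
A | y[y]yxyy_   read y → write x, move L, go to B
B | [y]xyxyy_   read y → write x, move R, go to A
A | x[x]yxyy_   read x → write y, move R, go to A
A | xy[y]xyy_   read y → write x, move L, go to B
B | x[y]xxyy_   read y → write x, move R, go to A
A | xx[x]xyy_   read x → write y, move R, go to A
A | xxy[x]yy_   read x → write y, move R, go to A
A | xxyy[y]y_   read y → write x, move L, go to B
B | xxy[y]xy_   read y → write x, move R, go to A
A | xxyx[x]y_   read x → write y, move R, go to A
A | xxyxy[y]_   read y → write x, move L, go to B
B | xxyx[y]x_   read y → write x, move R, go to A
A | xxyxx[x]_   read x → write y, move R, go to A
A | xxyxxy[_]
After 16 steps: state A, head at 6, tape xxyxxy.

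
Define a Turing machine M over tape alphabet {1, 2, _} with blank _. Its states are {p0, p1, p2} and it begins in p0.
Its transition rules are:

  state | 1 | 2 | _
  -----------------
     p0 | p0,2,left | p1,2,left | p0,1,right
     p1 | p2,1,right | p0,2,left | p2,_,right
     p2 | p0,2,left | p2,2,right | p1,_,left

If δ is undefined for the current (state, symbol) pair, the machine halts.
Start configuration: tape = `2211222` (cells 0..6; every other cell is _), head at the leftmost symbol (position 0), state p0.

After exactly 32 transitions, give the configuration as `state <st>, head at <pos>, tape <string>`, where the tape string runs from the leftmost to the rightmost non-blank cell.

state p1, head at 0, tape 12222222

p0 | _[2]211222_   read 2 → write 2, move left, go to p1
p1 | [_]2211222_   read _ → write _, move right, go to p2
p2 | _[2]211222_   read 2 → write 2, move right, go to p2
p2 | _2[2]11222_   read 2 → write 2, move right, go to p2
p2 | _22[1]1222_   read 1 → write 2, move left, go to p0
p0 | _2[2]21222_   read 2 → write 2, move left, go to p1
p1 | _[2]221222_   read 2 → write 2, move left, go to p0
p0 | [_]2221222_   read _ → write 1, move right, go to p0
p0 | 1[2]221222_   read 2 → write 2, move left, go to p1
p1 | [1]2221222_   read 1 → write 1, move right, go to p2
p2 | 1[2]221222_   read 2 → write 2, move right, go to p2
p2 | 12[2]21222_   read 2 → write 2, move right, go to p2
p2 | 122[2]1222_   read 2 → write 2, move right, go to p2
p2 | 1222[1]222_   read 1 → write 2, move left, go to p0
p0 | 122[2]2222_   read 2 → write 2, move left, go to p1
p1 | 12[2]22222_   read 2 → write 2, move left, go to p0
p0 | 1[2]222222_   read 2 → write 2, move left, go to p1
p1 | [1]2222222_   read 1 → write 1, move right, go to p2
p2 | 1[2]222222_   read 2 → write 2, move right, go to p2
p2 | 12[2]22222_   read 2 → write 2, move right, go to p2
p2 | 122[2]2222_   read 2 → write 2, move right, go to p2
p2 | 1222[2]222_   read 2 → write 2, move right, go to p2
p2 | 12222[2]22_   read 2 → write 2, move right, go to p2
p2 | 122222[2]2_   read 2 → write 2, move right, go to p2
p2 | 1222222[2]_   read 2 → write 2, move right, go to p2
p2 | 12222222[_]   read _ → write _, move left, go to p1
p1 | 1222222[2]_   read 2 → write 2, move left, go to p0
p0 | 122222[2]2_   read 2 → write 2, move left, go to p1
p1 | 12222[2]22_   read 2 → write 2, move left, go to p0
p0 | 1222[2]222_   read 2 → write 2, move left, go to p1
p1 | 122[2]2222_   read 2 → write 2, move left, go to p0
p0 | 12[2]22222_   read 2 → write 2, move left, go to p1
p1 | 1[2]222222_
After 32 steps: state p1, head at 0, tape 12222222.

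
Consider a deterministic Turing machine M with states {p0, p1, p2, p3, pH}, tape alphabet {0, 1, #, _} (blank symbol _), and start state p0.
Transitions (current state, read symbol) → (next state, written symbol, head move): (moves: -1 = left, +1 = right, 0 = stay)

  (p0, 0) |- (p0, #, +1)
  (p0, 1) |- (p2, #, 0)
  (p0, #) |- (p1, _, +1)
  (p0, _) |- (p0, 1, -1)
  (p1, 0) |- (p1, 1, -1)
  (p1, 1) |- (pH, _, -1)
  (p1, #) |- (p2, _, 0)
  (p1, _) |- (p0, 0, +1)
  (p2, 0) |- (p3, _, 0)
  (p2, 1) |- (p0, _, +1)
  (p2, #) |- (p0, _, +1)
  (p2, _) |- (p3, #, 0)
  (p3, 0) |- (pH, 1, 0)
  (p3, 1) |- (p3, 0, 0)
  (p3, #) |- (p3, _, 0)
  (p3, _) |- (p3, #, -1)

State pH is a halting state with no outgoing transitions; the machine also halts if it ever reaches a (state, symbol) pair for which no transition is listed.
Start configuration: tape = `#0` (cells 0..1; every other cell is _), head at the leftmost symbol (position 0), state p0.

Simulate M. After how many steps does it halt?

state=p0 head=0 tape=[#]0__   (p0,#)→(p1,_,+1)
state=p1 head=1 tape=_[0]__   (p1,0)→(p1,1,-1)
state=p1 head=0 tape=[_]1__   (p1,_)→(p0,0,+1)
state=p0 head=1 tape=0[1]__   (p0,1)→(p2,#,0)
state=p2 head=1 tape=0[#]__   (p2,#)→(p0,_,+1)
state=p0 head=2 tape=0_[_]_   (p0,_)→(p0,1,-1)
state=p0 head=1 tape=0[_]1_   (p0,_)→(p0,1,-1)
state=p0 head=0 tape=[0]11_   (p0,0)→(p0,#,+1)
state=p0 head=1 tape=#[1]1_   (p0,1)→(p2,#,0)
state=p2 head=1 tape=#[#]1_   (p2,#)→(p0,_,+1)
state=p0 head=2 tape=#_[1]_   (p0,1)→(p2,#,0)
state=p2 head=2 tape=#_[#]_   (p2,#)→(p0,_,+1)
state=p0 head=3 tape=#__[_]   (p0,_)→(p0,1,-1)
state=p0 head=2 tape=#_[_]1   (p0,_)→(p0,1,-1)
state=p0 head=1 tape=#[_]11   (p0,_)→(p0,1,-1)
state=p0 head=0 tape=[#]111   (p0,#)→(p1,_,+1)
state=p1 head=1 tape=_[1]11   (p1,1)→(pH,_,-1)
state=pH head=0 tape=[_]_11
M halts after 17 transitions.

17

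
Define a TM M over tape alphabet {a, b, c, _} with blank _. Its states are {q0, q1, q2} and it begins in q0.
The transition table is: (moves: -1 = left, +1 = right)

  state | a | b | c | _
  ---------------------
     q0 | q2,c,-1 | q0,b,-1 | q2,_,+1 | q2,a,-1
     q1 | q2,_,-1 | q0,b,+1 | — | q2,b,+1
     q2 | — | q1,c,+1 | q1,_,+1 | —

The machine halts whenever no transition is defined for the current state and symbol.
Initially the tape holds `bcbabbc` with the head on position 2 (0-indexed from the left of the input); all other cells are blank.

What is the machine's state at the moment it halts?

q2

q0 | bc[b]abbc_   read b → write b, move -1, go to q0
q0 | b[c]babbc_   read c → write _, move +1, go to q2
q2 | b_[b]abbc_   read b → write c, move +1, go to q1
q1 | b_c[a]bbc_   read a → write _, move -1, go to q2
q2 | b_[c]_bbc_   read c → write _, move +1, go to q1
q1 | b__[_]bbc_   read _ → write b, move +1, go to q2
q2 | b__b[b]bc_   read b → write c, move +1, go to q1
q1 | b__bc[b]c_   read b → write b, move +1, go to q0
q0 | b__bcb[c]_   read c → write _, move +1, go to q2
q2 | b__bcb_[_]
No transition is defined for (q2, _); M halts in state q2.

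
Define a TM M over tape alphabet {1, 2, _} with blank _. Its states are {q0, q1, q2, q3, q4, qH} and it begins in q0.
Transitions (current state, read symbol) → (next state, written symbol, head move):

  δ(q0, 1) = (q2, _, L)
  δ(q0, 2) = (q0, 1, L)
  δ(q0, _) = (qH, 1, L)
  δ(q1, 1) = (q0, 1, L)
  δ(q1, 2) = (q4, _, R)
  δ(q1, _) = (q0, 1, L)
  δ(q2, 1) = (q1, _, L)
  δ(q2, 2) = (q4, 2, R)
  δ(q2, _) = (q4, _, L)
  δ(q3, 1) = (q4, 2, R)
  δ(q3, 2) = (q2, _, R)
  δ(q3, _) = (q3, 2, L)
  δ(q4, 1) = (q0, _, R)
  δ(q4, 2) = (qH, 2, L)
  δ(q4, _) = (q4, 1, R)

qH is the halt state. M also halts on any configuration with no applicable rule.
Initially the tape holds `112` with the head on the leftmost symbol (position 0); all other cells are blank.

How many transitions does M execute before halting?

state=q0 head=0 tape=__[1]12   (q0,1)→(q2,_,L)
state=q2 head=-1 tape=_[_]_12   (q2,_)→(q4,_,L)
state=q4 head=-2 tape=[_]__12   (q4,_)→(q4,1,R)
state=q4 head=-1 tape=1[_]_12   (q4,_)→(q4,1,R)
state=q4 head=0 tape=11[_]12   (q4,_)→(q4,1,R)
state=q4 head=1 tape=111[1]2   (q4,1)→(q0,_,R)
state=q0 head=2 tape=111_[2]   (q0,2)→(q0,1,L)
state=q0 head=1 tape=111[_]1   (q0,_)→(qH,1,L)
state=qH head=0 tape=11[1]11
M halts after 8 transitions.

8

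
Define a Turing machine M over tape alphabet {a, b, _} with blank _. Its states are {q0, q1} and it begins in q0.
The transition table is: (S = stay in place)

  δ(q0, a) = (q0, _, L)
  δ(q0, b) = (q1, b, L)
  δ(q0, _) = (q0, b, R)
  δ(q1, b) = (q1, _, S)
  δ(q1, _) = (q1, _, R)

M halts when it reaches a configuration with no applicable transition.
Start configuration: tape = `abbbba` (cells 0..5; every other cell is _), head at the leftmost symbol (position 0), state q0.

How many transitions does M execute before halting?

14

q0 | _[a]bbbba   read a → write _, move L, go to q0
q0 | [_]_bbbba   read _ → write b, move R, go to q0
q0 | b[_]bbbba   read _ → write b, move R, go to q0
q0 | bb[b]bbba   read b → write b, move L, go to q1
q1 | b[b]bbbba   read b → write _, move S, go to q1
q1 | b[_]bbbba   read _ → write _, move R, go to q1
q1 | b_[b]bbba   read b → write _, move S, go to q1
q1 | b_[_]bbba   read _ → write _, move R, go to q1
q1 | b__[b]bba   read b → write _, move S, go to q1
q1 | b__[_]bba   read _ → write _, move R, go to q1
q1 | b___[b]ba   read b → write _, move S, go to q1
q1 | b___[_]ba   read _ → write _, move R, go to q1
q1 | b____[b]a   read b → write _, move S, go to q1
q1 | b____[_]a   read _ → write _, move R, go to q1
q1 | b_____[a]
M halts after 14 transitions.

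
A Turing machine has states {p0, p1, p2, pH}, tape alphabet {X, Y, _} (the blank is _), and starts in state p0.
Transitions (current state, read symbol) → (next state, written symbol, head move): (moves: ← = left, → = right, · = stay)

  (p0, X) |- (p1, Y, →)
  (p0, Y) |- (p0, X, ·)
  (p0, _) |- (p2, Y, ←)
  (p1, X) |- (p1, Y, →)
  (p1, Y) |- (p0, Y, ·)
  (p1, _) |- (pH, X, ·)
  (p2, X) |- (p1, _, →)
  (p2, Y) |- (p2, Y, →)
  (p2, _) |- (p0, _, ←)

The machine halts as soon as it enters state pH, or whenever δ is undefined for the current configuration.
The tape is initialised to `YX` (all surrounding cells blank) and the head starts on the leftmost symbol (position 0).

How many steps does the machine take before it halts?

state=p0 head=0 tape=[Y]X_   (p0,Y)→(p0,X,·)
state=p0 head=0 tape=[X]X_   (p0,X)→(p1,Y,→)
state=p1 head=1 tape=Y[X]_   (p1,X)→(p1,Y,→)
state=p1 head=2 tape=YY[_]   (p1,_)→(pH,X,·)
state=pH head=2 tape=YY[X]
M halts after 4 transitions.

4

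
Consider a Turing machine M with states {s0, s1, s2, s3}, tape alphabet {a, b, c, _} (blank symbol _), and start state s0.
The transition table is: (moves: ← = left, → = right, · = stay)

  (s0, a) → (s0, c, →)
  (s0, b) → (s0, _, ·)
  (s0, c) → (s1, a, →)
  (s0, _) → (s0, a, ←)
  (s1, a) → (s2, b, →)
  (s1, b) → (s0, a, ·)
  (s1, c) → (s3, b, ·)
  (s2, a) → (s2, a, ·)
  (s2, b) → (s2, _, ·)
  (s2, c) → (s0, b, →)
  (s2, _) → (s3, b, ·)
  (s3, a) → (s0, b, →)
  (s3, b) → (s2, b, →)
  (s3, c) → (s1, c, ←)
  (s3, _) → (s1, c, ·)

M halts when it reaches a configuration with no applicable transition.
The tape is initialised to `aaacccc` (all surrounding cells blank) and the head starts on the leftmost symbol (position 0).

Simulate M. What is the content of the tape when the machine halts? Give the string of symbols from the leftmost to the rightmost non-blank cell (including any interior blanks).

cccabba

s0 | [a]aacccc_   read a → write c, move →, go to s0
s0 | c[a]acccc_   read a → write c, move →, go to s0
s0 | cc[a]cccc_   read a → write c, move →, go to s0
s0 | ccc[c]ccc_   read c → write a, move →, go to s1
s1 | ccca[c]cc_   read c → write b, move ·, go to s3
s3 | ccca[b]cc_   read b → write b, move →, go to s2
s2 | cccab[c]c_   read c → write b, move →, go to s0
s0 | cccabb[c]_   read c → write a, move →, go to s1
s1 | cccabba[_]
The non-blank tape span at halt is cccabba.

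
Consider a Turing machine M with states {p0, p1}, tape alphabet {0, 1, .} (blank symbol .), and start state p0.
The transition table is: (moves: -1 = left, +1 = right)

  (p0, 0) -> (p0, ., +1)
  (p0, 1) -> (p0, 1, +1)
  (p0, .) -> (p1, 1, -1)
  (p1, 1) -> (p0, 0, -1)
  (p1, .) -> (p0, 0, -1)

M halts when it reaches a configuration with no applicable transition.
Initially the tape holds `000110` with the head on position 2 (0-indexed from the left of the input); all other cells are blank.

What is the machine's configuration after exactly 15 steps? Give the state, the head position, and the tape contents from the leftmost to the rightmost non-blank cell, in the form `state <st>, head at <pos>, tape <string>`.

p0 | 00[0]110..   read 0 → write ., move +1, go to p0
p0 | 00.[1]10..   read 1 → write 1, move +1, go to p0
p0 | 00.1[1]0..   read 1 → write 1, move +1, go to p0
p0 | 00.11[0]..   read 0 → write ., move +1, go to p0
p0 | 00.11.[.].   read . → write 1, move -1, go to p1
p1 | 00.11[.]1.   read . → write 0, move -1, go to p0
p0 | 00.1[1]01.   read 1 → write 1, move +1, go to p0
p0 | 00.11[0]1.   read 0 → write ., move +1, go to p0
p0 | 00.11.[1].   read 1 → write 1, move +1, go to p0
p0 | 00.11.1[.]   read . → write 1, move -1, go to p1
p1 | 00.11.[1]1   read 1 → write 0, move -1, go to p0
p0 | 00.11[.]01   read . → write 1, move -1, go to p1
p1 | 00.1[1]101   read 1 → write 0, move -1, go to p0
p0 | 00.[1]0101   read 1 → write 1, move +1, go to p0
p0 | 00.1[0]101   read 0 → write ., move +1, go to p0
p0 | 00.1.[1]01
After 15 steps: state p0, head at 5, tape 00.1.101.

state p0, head at 5, tape 00.1.101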